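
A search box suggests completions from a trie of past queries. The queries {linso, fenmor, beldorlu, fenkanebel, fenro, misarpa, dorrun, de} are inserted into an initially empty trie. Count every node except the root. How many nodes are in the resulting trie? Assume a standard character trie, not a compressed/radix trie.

42

For each word, the new-node count is its length minus the longest prefix already in the trie:
  "linso" → 5 new (l, i, n, s, o)
  "fenmor" → 6 new (f, e, n, m, o, r)
  "beldorlu" → 8 new (b, e, l, d, o, r, l, u)
  "fenkanebel" → prefix "fen" already present; 7 new (k, a, n, e, b, e, l)
  "fenro" → prefix "fen" already present; 2 new (r, o)
  "misarpa" → 7 new (m, i, s, a, r, p, a)
  "dorrun" → 6 new (d, o, r, r, u, n)
  "de" → prefix "d" already present; 1 new (e)
Total nodes = 5 + 6 + 8 + 7 + 2 + 7 + 6 + 1 = 42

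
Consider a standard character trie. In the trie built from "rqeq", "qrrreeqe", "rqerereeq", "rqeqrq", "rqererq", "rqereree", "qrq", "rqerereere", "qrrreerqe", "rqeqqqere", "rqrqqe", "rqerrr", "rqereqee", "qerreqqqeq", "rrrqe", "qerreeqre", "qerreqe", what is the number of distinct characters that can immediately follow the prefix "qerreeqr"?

The children of the "qerreeqr" node are the distinct next characters among strings starting with "qerreeqr".
Characters that immediately follow "qerreeqr" among the stored strings: {e}.
That node has 1 child edge.

1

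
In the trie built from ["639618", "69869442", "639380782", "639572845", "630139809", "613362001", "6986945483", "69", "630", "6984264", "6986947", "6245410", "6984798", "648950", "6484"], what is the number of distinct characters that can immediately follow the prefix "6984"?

2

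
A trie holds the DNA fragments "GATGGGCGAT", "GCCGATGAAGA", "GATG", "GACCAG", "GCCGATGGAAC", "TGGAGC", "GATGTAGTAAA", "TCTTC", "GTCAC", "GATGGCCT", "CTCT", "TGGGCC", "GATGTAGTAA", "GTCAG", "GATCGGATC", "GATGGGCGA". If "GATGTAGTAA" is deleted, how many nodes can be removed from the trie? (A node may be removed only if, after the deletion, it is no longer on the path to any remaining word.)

0

After clearing the end-marker at "GATGTAGTAA", prune upward until reaching a node still needed by another word.
Every node on "GATGTAGTAA" is still needed (e.g. by "GATGTAGTAAA"), so nothing is freed.
Nodes removed: 0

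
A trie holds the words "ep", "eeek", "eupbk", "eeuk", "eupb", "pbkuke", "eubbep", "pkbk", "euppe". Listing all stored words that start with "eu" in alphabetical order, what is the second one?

DFS of the "eu" subtree visits, in order: "eubbep", "eupb", "eupbk", "euppe"
Position 2: eupb

eupb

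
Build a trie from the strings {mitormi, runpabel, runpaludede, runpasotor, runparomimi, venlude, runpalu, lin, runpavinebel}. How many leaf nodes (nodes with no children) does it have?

Leaves are exactly the stored words that no other stored word extends.
Those words: "lin", "mitormi", "runpabel", "runpaludede", "runparomimi", "runpasotor", "runpavinebel", "venlude"
Leaf count: 8

8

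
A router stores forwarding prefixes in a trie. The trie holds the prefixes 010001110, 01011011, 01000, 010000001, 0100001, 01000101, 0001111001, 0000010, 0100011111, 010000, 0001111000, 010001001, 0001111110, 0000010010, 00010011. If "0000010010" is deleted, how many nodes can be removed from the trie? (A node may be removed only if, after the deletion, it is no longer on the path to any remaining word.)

3

After clearing the end-marker at "0000010010", prune upward until reaching a node still needed by another word.
The suffix "010" (3 nodes) is used only by "0000010010"; "0000010" is itself a stored word, so pruning stops there.
Nodes removed: 3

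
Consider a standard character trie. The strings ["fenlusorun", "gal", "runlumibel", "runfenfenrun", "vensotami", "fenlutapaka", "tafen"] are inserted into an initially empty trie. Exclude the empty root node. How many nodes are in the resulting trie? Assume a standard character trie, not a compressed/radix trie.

52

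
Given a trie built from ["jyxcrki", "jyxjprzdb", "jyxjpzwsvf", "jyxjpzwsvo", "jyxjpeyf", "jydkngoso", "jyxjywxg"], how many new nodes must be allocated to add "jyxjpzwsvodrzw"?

4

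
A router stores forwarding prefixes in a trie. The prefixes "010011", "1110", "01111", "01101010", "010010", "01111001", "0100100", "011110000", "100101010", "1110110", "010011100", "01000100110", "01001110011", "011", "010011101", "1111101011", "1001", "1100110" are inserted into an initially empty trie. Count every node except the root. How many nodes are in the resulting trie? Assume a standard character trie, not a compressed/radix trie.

Count nodes per top-level branch (shared prefixes stored once):
  '0'-branch (01000100110, 010010, 0100100, 010011, 010011100, 01001110011, 010011101, 011, 01101010, 01111, 011110000, 01111001): 34 nodes
  '1'-branch (1001, 100101010, 1100110, 1110, 1110110, 1111101011): 27 nodes
Sum: 61

61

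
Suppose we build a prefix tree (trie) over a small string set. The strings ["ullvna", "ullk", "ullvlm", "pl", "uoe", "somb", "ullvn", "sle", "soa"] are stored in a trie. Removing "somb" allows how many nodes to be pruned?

Walk "somb" from the leaf back toward the root, removing each node that no remaining word uses.
The suffix "mb" (2 nodes) is used only by "somb"; the node for "so" still has the child "a", so pruning stops there.
Nodes removed: 2

2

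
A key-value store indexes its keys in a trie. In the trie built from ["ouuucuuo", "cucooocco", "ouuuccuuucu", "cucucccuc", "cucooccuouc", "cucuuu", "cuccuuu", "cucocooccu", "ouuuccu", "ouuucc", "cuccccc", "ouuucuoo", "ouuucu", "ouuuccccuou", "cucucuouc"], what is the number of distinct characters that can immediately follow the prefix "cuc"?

3

The children of the "cuc" node are the distinct next characters among strings starting with "cuc".
Distinct next characters after "cuc": c, o, u.
That node has 3 child edges.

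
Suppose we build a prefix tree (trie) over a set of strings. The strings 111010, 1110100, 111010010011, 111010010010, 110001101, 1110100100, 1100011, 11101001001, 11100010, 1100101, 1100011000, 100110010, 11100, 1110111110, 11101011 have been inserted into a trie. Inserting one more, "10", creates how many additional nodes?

0

"10" is already a full path in the trie; only an end-marker is added.
No new nodes are needed: 0.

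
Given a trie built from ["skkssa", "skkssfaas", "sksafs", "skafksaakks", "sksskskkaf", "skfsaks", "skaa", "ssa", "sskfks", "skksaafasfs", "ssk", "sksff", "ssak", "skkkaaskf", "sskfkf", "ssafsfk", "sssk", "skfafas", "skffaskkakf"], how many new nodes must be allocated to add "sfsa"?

3

Walking "sfsa" from the root, the first 1 characters ("s") follow existing edges; "f" is the first miss.
Each of the 3 remaining characters creates one node.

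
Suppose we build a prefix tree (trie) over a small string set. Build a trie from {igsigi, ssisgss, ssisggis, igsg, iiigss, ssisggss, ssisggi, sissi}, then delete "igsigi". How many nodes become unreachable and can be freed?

3

After clearing the end-marker at "igsigi", prune upward until reaching a node still needed by another word.
The suffix "igi" (3 nodes) is used only by "igsigi"; the node for "igs" still has the child "g", so pruning stops there.
Nodes removed: 3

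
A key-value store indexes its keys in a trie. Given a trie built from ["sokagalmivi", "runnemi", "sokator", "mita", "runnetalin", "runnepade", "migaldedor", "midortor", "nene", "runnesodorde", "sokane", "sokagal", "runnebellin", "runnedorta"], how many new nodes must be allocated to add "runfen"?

3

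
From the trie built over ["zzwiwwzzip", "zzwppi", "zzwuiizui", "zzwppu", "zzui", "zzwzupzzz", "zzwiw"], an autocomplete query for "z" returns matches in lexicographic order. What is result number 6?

zzwuiizui

Filter for "z…" and sort: "zzui", "zzwiw", "zzwiwwzzip", "zzwppi", "zzwppu", "zzwuiizui", "zzwzupzzz"
Position 6: zzwuiizui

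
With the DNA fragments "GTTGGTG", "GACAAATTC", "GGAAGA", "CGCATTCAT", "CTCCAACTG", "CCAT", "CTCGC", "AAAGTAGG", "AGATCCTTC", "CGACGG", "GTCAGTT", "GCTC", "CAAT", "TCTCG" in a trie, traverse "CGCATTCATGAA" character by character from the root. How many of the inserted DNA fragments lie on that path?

Traverse "CGCATTCATGAA" character by character; count nodes along the way that are marked as word ends.
Prefixes of the query that are stored words: "CGCATTCAT"
Count: 1

1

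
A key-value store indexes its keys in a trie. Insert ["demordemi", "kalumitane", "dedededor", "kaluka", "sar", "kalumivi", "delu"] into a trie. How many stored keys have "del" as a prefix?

1

Filter for entries beginning with "del":
Matches: "delu"
Count: 1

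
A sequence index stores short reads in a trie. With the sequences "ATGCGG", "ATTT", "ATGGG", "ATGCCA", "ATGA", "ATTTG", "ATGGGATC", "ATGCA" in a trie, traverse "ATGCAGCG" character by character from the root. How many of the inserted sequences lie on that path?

1

Traverse "ATGCAGCG" character by character; count nodes along the way that are marked as word ends.
Prefixes of the query that are stored words: "ATGCA"
Count: 1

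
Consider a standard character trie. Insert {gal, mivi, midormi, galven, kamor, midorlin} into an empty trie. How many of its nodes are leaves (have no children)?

5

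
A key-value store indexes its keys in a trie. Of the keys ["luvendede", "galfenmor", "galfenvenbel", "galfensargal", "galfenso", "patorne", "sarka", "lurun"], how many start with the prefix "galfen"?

Walk to "galfen"; the words in its subtree are exactly those with that prefix.
Words under "galfen": galfenmor, galfensargal, galfenso, galfenvenbel
Count: 4

4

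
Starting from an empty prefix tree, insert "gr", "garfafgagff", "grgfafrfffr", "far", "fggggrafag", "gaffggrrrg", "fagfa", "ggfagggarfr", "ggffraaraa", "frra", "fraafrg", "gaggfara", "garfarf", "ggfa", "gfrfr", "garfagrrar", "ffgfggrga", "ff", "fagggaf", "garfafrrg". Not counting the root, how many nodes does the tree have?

101

Insert word by word; a character creates a node only if that edge doesn't already exist:
  "gr" → 2 new (g, r)
  "garfafgagff" → prefix "g" already present; 10 new (a, r, f, a, f, g, a, g, f, f)
  "grgfafrfffr" → prefix "gr" already present; 9 new (g, f, a, f, r, f, f, f, r)
  "far" → 3 new (f, a, r)
  "fggggrafag" → prefix "f" already present; 9 new (g, g, g, g, r, a, f, a, g)
  "gaffggrrrg" → prefix "ga" already present; 8 new (f, f, g, g, r, r, r, g)
  "fagfa" → prefix "fa" already present; 3 new (g, f, a)
  "ggfagggarfr" → prefix "g" already present; 10 new (g, f, a, g, g, g, a, r, f, r)
  "ggffraaraa" → prefix "ggf" already present; 7 new (f, r, a, a, r, a, a)
  "frra" → prefix "f" already present; 3 new (r, r, a)
  "fraafrg" → prefix "fr" already present; 5 new (a, a, f, r, g)
  "gaggfara" → prefix "ga" already present; 6 new (g, g, f, a, r, a)
  "garfarf" → prefix "garfa" already present; 2 new (r, f)
  "ggfa" → prefix "ggfa" already present; 0 new (none)
  "gfrfr" → prefix "g" already present; 4 new (f, r, f, r)
  "garfagrrar" → prefix "garfa" already present; 5 new (g, r, r, a, r)
  "ffgfggrga" → prefix "f" already present; 8 new (f, g, f, g, g, r, g, a)
  "ff" → prefix "ff" already present; 0 new (none)
  "fagggaf" → prefix "fag" already present; 4 new (g, g, a, f)
  "garfafrrg" → prefix "garfaf" already present; 3 new (r, r, g)
Total nodes = 2 + 10 + 9 + 3 + 9 + 8 + 3 + 10 + 7 + 3 + 5 + 6 + 2 + 0 + 4 + 5 + 8 + 0 + 4 + 3 = 101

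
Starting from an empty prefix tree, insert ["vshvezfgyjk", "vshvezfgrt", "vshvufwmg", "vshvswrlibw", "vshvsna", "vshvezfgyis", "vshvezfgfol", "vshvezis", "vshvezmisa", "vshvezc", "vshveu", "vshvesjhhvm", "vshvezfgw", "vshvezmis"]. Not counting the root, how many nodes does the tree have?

Count nodes per top-level branch (shared prefixes stored once):
  'v'-branch (vshvesjhhvm, vshveu, vshvezc, vshvezfgfol, vshvezfgrt, vshvezfgw, vshvezfgyis, vshvezfgyjk, vshvezis, vshvezmis, vshvezmisa, vshvsna, vshvswrlibw, vshvufwmg): 47 nodes
Sum: 47

47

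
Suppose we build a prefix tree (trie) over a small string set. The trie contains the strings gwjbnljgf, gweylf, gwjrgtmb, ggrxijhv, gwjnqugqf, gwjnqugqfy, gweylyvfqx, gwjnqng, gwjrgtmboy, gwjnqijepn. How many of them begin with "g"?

Walk to "g"; the words in its subtree are exactly those with that prefix.
Words under "g": ggrxijhv, gweylf, gweylyvfqx, gwjbnljgf, gwjnqijepn, gwjnqng, gwjnqugqf, gwjnqugqfy, gwjrgtmb, gwjrgtmboy
Count: 10

10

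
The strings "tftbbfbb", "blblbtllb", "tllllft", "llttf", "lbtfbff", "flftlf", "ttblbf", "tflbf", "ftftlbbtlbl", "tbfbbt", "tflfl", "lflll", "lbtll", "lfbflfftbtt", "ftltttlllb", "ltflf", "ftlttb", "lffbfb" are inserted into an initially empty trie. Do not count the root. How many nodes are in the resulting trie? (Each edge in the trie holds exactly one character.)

97

Count nodes per top-level branch (shared prefixes stored once):
  'b'-branch (blblbtllb): 9 nodes
  'f'-branch (flftlf, ftftlbbtlbl, ftlttb, ftltttlllb): 25 nodes
  'l'-branch (lbtfbff, lbtll, lfbflfftbtt, lffbfb, lflll, llttf, ltflf): 34 nodes
  't'-branch (tbfbbt, tflbf, tflfl, tftbbfbb, tllllft, ttblbf): 29 nodes
Sum: 97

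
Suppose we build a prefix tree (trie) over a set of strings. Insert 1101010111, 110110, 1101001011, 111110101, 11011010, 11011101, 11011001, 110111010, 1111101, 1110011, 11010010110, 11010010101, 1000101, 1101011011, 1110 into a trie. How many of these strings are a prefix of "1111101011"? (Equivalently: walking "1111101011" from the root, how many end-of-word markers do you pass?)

2

Traverse "1111101011" character by character; count nodes along the way that are marked as word ends.
Prefixes of the query that are stored words: "1111101", "111110101"
Count: 2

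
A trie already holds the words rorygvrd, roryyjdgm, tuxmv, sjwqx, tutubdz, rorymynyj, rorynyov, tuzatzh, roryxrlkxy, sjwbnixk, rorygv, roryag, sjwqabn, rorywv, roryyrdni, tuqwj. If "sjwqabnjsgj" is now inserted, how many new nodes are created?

"sjwqabn" is already a path in the trie; the remaining "jsgj" must be added.
New nodes needed: |"sjwqabnjsgj"| − 7 = 11 − 7 = 4.

4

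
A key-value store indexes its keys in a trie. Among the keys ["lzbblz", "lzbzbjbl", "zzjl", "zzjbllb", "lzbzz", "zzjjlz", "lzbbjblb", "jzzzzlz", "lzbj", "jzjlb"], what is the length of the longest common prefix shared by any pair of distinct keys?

The deepest shared node is where two words last agree before diverging.
"lzbbjblb" and "lzbblz" agree on "lzbb" (4 characters) before diverging; nothing deeper is shared.
Longest shared-prefix length: 4

4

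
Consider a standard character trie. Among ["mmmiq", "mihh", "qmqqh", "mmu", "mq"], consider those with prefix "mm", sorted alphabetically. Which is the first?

Filter for "mm…" and sort: "mmmiq", "mmu"
Position 1: mmmiq

mmmiq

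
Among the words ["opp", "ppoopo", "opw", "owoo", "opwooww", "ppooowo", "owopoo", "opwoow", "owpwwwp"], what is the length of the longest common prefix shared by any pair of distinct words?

6

The deepest shared node is where two words last agree before diverging.
"opwoow" and "opwooww" agree on "opwoow" (6 characters) before diverging; nothing deeper is shared.
Longest shared-prefix length: 6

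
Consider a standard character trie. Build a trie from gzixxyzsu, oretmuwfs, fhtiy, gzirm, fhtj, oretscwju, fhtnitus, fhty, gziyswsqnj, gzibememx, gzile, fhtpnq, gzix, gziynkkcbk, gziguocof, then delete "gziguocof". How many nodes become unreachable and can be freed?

After clearing the end-marker at "gziguocof", prune upward until reaching a node still needed by another word.
The suffix "guocof" (6 nodes) is used only by "gziguocof"; the node for "gzi" still has the child "x", so pruning stops there.
Nodes removed: 6

6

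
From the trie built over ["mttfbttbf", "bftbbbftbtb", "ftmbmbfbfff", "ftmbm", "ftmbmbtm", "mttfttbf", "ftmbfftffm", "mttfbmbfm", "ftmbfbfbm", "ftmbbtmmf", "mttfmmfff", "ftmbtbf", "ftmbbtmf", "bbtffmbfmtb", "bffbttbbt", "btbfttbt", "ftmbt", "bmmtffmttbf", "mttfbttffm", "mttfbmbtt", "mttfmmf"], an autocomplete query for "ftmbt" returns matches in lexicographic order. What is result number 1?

ftmbt

Filter for "ftmbt…" and sort: "ftmbt", "ftmbtbf"
The 1st is ftmbt.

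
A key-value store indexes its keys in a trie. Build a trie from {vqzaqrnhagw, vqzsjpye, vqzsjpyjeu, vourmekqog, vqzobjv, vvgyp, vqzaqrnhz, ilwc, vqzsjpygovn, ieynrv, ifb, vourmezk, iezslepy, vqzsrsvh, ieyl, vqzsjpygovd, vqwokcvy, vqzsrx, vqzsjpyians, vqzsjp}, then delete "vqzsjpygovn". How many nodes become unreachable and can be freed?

Walk "vqzsjpygovn" from the leaf back toward the root, removing each node that no remaining word uses.
The suffix "n" (1 node) is used only by "vqzsjpygovn"; the node for "vqzsjpygov" still has the child "d", so pruning stops there.
Nodes removed: 1

1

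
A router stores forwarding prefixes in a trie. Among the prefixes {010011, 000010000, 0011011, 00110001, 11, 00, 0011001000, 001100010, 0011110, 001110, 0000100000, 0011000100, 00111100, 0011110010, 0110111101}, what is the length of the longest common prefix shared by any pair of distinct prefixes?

9

Look for the deepest trie node that still has at least two words in its subtree.
e.g. "000010000" and "0000100000" share the prefix "000010000" of length 9; no pair shares a longer one.
Longest shared-prefix length: 9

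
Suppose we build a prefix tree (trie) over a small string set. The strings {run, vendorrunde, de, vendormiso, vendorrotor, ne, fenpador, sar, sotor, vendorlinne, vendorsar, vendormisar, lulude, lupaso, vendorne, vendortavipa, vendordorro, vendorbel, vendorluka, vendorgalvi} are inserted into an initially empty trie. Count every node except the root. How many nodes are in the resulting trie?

85

For each word, the new-node count is its length minus the longest prefix already in the trie:
  "run" → 3 new (r, u, n)
  "vendorrunde" → 11 new (v, e, n, d, o, r, r, u, n, d, e)
  "de" → 2 new (d, e)
  "vendormiso" → prefix "vendor" already present; 4 new (m, i, s, o)
  "vendorrotor" → prefix "vendorr" already present; 4 new (o, t, o, r)
  "ne" → 2 new (n, e)
  "fenpador" → 8 new (f, e, n, p, a, d, o, r)
  "sar" → 3 new (s, a, r)
  "sotor" → prefix "s" already present; 4 new (o, t, o, r)
  "vendorlinne" → prefix "vendor" already present; 5 new (l, i, n, n, e)
  "vendorsar" → prefix "vendor" already present; 3 new (s, a, r)
  "vendormisar" → prefix "vendormis" already present; 2 new (a, r)
  "lulude" → 6 new (l, u, l, u, d, e)
  "lupaso" → prefix "lu" already present; 4 new (p, a, s, o)
  "vendorne" → prefix "vendor" already present; 2 new (n, e)
  "vendortavipa" → prefix "vendor" already present; 6 new (t, a, v, i, p, a)
  "vendordorro" → prefix "vendor" already present; 5 new (d, o, r, r, o)
  "vendorbel" → prefix "vendor" already present; 3 new (b, e, l)
  "vendorluka" → prefix "vendorl" already present; 3 new (u, k, a)
  "vendorgalvi" → prefix "vendor" already present; 5 new (g, a, l, v, i)
Total nodes = 3 + 11 + 2 + 4 + 4 + 2 + 8 + 3 + 4 + 5 + 3 + 2 + 6 + 4 + 2 + 6 + 5 + 3 + 3 + 5 = 85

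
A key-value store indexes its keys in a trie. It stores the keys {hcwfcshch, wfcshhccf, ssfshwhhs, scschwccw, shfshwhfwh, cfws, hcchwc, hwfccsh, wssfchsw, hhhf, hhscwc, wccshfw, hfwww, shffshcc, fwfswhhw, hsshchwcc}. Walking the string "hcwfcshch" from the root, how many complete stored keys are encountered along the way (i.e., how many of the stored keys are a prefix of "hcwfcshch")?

1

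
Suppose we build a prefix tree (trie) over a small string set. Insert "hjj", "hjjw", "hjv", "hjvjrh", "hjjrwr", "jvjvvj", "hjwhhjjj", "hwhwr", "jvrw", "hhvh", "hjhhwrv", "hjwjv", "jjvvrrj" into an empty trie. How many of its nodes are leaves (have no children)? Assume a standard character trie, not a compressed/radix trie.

11

Leaves are exactly the stored words that no other stored word extends.
Those words: "hhvh", "hjhhwrv", "hjjrwr", "hjjw", "hjvjrh", "hjwhhjjj", "hjwjv", "hwhwr", "jjvvrrj", "jvjvvj", "jvrw"
Leaf count: 11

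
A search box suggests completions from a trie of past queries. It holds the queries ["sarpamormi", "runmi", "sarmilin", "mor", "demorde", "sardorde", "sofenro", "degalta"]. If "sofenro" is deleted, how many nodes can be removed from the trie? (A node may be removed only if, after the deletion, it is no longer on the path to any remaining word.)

Walk "sofenro" from the leaf back toward the root, removing each node that no remaining word uses.
The suffix "ofenro" (6 nodes) is used only by "sofenro"; the node for "s" still has the child "a", so pruning stops there.
Nodes removed: 6

6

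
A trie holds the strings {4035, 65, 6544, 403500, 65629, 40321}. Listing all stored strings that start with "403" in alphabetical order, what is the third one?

403500

DFS of the "403" subtree visits, in order: "40321", "4035", "403500"
The 3rd is 403500.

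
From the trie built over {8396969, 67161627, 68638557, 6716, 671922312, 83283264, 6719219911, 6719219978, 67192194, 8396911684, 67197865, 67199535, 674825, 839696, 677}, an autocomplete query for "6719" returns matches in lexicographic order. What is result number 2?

6719219911

Words with prefix "6719", in lexicographic order: "67192194", "6719219911", "6719219978", "671922312", "67197865", "67199535"
Position 2: 6719219911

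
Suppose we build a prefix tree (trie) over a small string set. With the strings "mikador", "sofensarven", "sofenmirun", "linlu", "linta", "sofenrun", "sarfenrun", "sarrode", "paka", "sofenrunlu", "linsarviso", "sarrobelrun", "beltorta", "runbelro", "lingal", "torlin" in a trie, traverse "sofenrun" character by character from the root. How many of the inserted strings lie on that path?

1

Check each prefix of "sofenrun" against the stored set — each match is an end-marker on the path.
Prefixes of the query that are stored words: "sofenrun"
Count: 1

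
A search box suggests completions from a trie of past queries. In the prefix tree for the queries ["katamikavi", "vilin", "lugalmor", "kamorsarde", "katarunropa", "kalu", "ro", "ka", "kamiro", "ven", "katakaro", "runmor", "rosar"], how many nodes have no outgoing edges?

11

Leaves are exactly the stored words that no other stored word extends.
Those words: "kalu", "kamiro", "kamorsarde", "katakaro", "katamikavi", "katarunropa", "lugalmor", "rosar", "runmor", "ven", "vilin"
Leaf count: 11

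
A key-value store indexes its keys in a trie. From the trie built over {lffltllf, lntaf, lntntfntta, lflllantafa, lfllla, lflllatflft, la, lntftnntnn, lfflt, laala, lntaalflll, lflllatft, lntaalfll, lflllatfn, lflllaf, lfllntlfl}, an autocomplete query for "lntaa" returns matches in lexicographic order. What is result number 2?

Words with prefix "lntaa", in lexicographic order: "lntaalfll", "lntaalflll"
The 2nd is lntaalflll.

lntaalflll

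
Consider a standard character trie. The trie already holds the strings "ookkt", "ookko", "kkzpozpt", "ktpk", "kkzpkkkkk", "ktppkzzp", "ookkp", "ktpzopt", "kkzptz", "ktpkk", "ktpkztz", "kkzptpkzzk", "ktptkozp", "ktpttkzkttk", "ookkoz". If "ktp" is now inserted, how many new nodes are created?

Every character of "ktp" already lies on an existing path (it is a prefix of some stored word).
No new nodes are needed: 0.

0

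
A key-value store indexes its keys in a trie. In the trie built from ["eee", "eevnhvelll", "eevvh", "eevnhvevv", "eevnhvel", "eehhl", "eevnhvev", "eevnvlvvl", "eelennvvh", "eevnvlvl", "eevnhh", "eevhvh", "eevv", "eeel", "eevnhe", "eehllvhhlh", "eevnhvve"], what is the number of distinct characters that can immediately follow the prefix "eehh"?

1

Walk "eehh" from the root, arriving at one node.
Characters that immediately follow "eehh" among the stored strings: {l}.
That node has 1 child edge.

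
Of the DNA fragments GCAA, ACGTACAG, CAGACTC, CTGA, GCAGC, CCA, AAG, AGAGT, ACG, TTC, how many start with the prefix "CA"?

1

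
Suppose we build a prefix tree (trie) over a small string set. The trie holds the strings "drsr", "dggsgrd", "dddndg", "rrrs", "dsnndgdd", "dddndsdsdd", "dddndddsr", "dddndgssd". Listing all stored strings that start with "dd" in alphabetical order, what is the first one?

dddndddsr

Filter for "dd…" and sort: "dddndddsr", "dddndg", "dddndgssd", "dddndsdsdd"
The 1st is dddndddsr.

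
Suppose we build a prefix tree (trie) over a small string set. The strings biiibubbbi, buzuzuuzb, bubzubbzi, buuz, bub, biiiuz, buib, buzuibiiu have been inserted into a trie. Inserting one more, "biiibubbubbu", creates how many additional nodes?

Walking "biiibubbubbu" from the root, the first 8 characters ("biiibubb") follow existing edges; "u" is the first miss.
So 12 − 8 = 4 new nodes.

4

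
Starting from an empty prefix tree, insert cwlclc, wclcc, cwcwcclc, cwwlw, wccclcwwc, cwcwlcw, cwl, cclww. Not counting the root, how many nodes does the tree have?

Count nodes per top-level branch (shared prefixes stored once):
  'c'-branch (cclww, cwcwcclc, cwcwlcw, cwl, cwlclc, cwwlw): 22 nodes
  'w'-branch (wccclcwwc, wclcc): 12 nodes
Sum: 34

34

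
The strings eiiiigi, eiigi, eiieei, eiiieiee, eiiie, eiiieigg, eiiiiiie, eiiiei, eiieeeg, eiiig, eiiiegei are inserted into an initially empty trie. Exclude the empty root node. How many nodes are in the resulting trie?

27

Count nodes per top-level branch (shared prefixes stored once):
  'e'-branch (eiieeeg, eiieei, eiigi, eiiie, eiiiegei, eiiiei, eiiieiee, eiiieigg, eiiig, eiiiigi, eiiiiiie): 27 nodes
Sum: 27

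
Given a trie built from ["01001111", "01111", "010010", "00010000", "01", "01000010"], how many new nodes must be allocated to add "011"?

"011" is already a full path in the trie; only an end-marker is added.
No new nodes are needed: 0.

0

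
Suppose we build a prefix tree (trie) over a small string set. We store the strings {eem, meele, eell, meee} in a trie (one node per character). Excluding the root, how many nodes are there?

11

Insert word by word; a character creates a node only if that edge doesn't already exist:
  "eem" → 3 new (e, e, m)
  "meele" → 5 new (m, e, e, l, e)
  "eell" → prefix "ee" already present; 2 new (l, l)
  "meee" → prefix "mee" already present; 1 new (e)
Total nodes = 3 + 5 + 2 + 1 = 11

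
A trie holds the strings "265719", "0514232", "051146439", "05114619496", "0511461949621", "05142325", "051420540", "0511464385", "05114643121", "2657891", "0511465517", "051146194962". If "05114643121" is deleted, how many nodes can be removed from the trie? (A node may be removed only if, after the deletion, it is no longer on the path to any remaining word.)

3

A node on "05114643121"'s path can go only if nothing else ends at it or branches off below it.
The suffix "121" (3 nodes) is used only by "05114643121"; the node for "05114643" still has the child "9", so pruning stops there.
Nodes removed: 3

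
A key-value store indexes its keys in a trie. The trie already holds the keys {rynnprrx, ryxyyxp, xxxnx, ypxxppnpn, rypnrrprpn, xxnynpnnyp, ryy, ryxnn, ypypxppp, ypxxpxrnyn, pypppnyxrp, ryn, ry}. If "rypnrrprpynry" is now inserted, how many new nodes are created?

Walking "rypnrrprpynry" from the root, the first 9 characters ("rypnrrprp") follow existing edges; "y" is the first miss.
Each of the 4 remaining characters creates one node.

4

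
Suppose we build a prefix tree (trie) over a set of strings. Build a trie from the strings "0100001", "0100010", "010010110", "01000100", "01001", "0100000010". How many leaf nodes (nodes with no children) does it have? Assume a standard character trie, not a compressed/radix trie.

A leaf is a node with no children — equivalently, the end of a word that is not a proper prefix of any other stored word.
Those words: "0100000010", "0100001", "01000100", "010010110"
Leaf count: 4

4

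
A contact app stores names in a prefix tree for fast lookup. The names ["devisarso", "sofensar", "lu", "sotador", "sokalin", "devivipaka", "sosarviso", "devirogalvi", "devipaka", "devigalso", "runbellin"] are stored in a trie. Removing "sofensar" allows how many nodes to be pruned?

6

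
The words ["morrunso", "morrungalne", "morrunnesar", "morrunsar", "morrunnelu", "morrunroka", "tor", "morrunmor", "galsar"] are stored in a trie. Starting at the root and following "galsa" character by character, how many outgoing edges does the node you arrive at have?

Follow the path "galsa" to its node, then look at its outgoing edges.
Distinct next characters after "galsa": r.
That node has 1 child edge.

1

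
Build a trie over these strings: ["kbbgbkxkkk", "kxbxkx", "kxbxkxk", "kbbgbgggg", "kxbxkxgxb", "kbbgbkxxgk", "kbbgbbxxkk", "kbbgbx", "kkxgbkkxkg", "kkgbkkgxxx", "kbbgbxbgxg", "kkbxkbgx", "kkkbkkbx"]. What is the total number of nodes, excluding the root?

65

Insert word by word; a character creates a node only if that edge doesn't already exist:
  "kbbgbkxkkk" → 10 new (k, b, b, g, b, k, x, k, k, k)
  "kxbxkx" → prefix "k" already present; 5 new (x, b, x, k, x)
  "kxbxkxk" → prefix "kxbxkx" already present; 1 new (k)
  "kbbgbgggg" → prefix "kbbgb" already present; 4 new (g, g, g, g)
  "kxbxkxgxb" → prefix "kxbxkx" already present; 3 new (g, x, b)
  "kbbgbkxxgk" → prefix "kbbgbkx" already present; 3 new (x, g, k)
  "kbbgbbxxkk" → prefix "kbbgb" already present; 5 new (b, x, x, k, k)
  "kbbgbx" → prefix "kbbgb" already present; 1 new (x)
  "kkxgbkkxkg" → prefix "k" already present; 9 new (k, x, g, b, k, k, x, k, g)
  "kkgbkkgxxx" → prefix "kk" already present; 8 new (g, b, k, k, g, x, x, x)
  "kbbgbxbgxg" → prefix "kbbgbx" already present; 4 new (b, g, x, g)
  "kkbxkbgx" → prefix "kk" already present; 6 new (b, x, k, b, g, x)
  "kkkbkkbx" → prefix "kk" already present; 6 new (k, b, k, k, b, x)
Total nodes = 10 + 5 + 1 + 4 + 3 + 3 + 5 + 1 + 9 + 8 + 4 + 6 + 6 = 65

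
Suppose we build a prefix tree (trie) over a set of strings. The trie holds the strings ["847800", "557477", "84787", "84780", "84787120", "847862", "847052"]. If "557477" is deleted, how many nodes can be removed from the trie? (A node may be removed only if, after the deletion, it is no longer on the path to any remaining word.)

6

After clearing the end-marker at "557477", prune upward until reaching a node still needed by another word.
No other word shares any prefix with "557477", so all 6 of its nodes go.
Nodes removed: 6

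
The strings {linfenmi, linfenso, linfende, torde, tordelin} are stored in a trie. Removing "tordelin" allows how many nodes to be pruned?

Walk "tordelin" from the leaf back toward the root, removing each node that no remaining word uses.
The suffix "lin" (3 nodes) is used only by "tordelin"; "torde" is itself a stored word, so pruning stops there.
Nodes removed: 3

3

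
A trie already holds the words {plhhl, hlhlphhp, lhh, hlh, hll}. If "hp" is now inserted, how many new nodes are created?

1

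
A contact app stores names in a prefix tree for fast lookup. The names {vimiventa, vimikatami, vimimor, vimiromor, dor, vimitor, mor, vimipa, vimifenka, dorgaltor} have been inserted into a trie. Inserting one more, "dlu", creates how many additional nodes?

The longest prefix of "dlu" already in the trie is "d" (length 1).
Each of the 2 remaining characters creates one node.

2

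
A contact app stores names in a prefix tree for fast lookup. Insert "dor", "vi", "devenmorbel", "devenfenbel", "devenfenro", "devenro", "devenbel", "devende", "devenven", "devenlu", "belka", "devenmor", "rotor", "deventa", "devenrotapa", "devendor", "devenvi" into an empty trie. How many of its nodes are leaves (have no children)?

Leaves are exactly the stored words that no other stored word extends.
Those words: "belka", "devenbel", "devende", "devendor", "devenfenbel", "devenfenro", "devenlu", "devenmorbel", "devenrotapa", "deventa", "devenven", "devenvi", "dor", "rotor", "vi"
Leaf count: 15

15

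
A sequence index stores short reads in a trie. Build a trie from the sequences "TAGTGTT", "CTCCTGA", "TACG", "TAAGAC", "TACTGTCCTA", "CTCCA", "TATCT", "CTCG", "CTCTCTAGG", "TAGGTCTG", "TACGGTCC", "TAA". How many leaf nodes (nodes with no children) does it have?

10

A leaf is a node with no children — equivalently, the end of a word that is not a proper prefix of any other stored word.
Those words: "CTCCA", "CTCCTGA", "CTCG", "CTCTCTAGG", "TAAGAC", "TACGGTCC", "TACTGTCCTA", "TAGGTCTG", "TAGTGTT", "TATCT"
Leaf count: 10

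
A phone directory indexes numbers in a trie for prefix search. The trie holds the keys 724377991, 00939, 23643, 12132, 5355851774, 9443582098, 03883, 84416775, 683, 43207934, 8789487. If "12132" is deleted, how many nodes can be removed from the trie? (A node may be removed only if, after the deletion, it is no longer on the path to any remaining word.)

After clearing the end-marker at "12132", prune upward until reaching a node still needed by another word.
No other word shares any prefix with "12132", so all 5 of its nodes go.
Nodes removed: 5

5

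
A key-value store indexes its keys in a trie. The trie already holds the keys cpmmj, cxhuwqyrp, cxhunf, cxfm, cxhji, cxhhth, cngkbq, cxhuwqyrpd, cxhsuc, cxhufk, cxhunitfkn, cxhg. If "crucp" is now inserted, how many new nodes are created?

Walking "crucp" from the root, the first 1 characters ("c") follow existing edges; "r" is the first miss.
Each of the 4 remaining characters creates one node.

4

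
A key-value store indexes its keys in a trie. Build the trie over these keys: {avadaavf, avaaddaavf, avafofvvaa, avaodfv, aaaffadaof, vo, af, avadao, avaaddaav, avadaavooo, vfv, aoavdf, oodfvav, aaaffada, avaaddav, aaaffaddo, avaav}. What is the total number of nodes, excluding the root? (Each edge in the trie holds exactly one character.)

Insert word by word; a character creates a node only if that edge doesn't already exist:
  "avadaavf" → 8 new (a, v, a, d, a, a, v, f)
  "avaaddaavf" → prefix "ava" already present; 7 new (a, d, d, a, a, v, f)
  "avafofvvaa" → prefix "ava" already present; 7 new (f, o, f, v, v, a, a)
  "avaodfv" → prefix "ava" already present; 4 new (o, d, f, v)
  "aaaffadaof" → prefix "a" already present; 9 new (a, a, f, f, a, d, a, o, f)
  "vo" → 2 new (v, o)
  "af" → prefix "a" already present; 1 new (f)
  "avadao" → prefix "avada" already present; 1 new (o)
  "avaaddaav" → prefix "avaaddaav" already present; 0 new (none)
  "avadaavooo" → prefix "avadaav" already present; 3 new (o, o, o)
  "vfv" → prefix "v" already present; 2 new (f, v)
  "aoavdf" → prefix "a" already present; 5 new (o, a, v, d, f)
  "oodfvav" → 7 new (o, o, d, f, v, a, v)
  "aaaffada" → prefix "aaaffada" already present; 0 new (none)
  "avaaddav" → prefix "avaadda" already present; 1 new (v)
  "aaaffaddo" → prefix "aaaffad" already present; 2 new (d, o)
  "avaav" → prefix "avaa" already present; 1 new (v)
Total nodes = 8 + 7 + 7 + 4 + 9 + 2 + 1 + 1 + 0 + 3 + 2 + 5 + 7 + 0 + 1 + 2 + 1 = 60

60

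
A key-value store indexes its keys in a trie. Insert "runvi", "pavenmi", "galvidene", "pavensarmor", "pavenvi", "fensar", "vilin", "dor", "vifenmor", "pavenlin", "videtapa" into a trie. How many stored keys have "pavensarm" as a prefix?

1

Traverse to the node for "pavensarm", then collect every word in that subtree.
Words under "pavensarm": pavensarmor
Count: 1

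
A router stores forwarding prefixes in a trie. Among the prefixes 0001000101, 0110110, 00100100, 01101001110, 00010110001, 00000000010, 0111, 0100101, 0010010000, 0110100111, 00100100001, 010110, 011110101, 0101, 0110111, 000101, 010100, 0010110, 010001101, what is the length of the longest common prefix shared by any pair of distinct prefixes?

Equivalently: take the maximum, over all pairs, of their longest common prefix length.
"0010010000" and "00100100001" agree on "0010010000" (10 characters) before diverging; nothing deeper is shared.
Longest shared-prefix length: 10

10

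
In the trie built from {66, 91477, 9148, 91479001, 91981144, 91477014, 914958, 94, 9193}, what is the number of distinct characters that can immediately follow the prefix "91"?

2

The children of the "91" node are the distinct next characters among strings starting with "91".
Characters that immediately follow "91" among the stored strings: {4, 9}.
That node has 2 child edges.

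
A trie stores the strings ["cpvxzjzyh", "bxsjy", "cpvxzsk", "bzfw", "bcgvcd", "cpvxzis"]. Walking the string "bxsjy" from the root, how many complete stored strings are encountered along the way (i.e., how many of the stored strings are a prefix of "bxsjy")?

Traverse "bxsjy" character by character; count nodes along the way that are marked as word ends.
Prefixes of the query that are stored words: "bxsjy"
Count: 1

1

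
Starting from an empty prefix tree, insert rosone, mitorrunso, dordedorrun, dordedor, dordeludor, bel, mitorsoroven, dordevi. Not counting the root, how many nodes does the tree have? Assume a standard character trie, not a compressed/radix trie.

44

For each word, the new-node count is its length minus the longest prefix already in the trie:
  "rosone" → 6 new (r, o, s, o, n, e)
  "mitorrunso" → 10 new (m, i, t, o, r, r, u, n, s, o)
  "dordedorrun" → 11 new (d, o, r, d, e, d, o, r, r, u, n)
  "dordedor" → prefix "dordedor" already present; 0 new (none)
  "dordeludor" → prefix "dorde" already present; 5 new (l, u, d, o, r)
  "bel" → 3 new (b, e, l)
  "mitorsoroven" → prefix "mitor" already present; 7 new (s, o, r, o, v, e, n)
  "dordevi" → prefix "dorde" already present; 2 new (v, i)
Total nodes = 6 + 10 + 11 + 0 + 5 + 3 + 7 + 2 = 44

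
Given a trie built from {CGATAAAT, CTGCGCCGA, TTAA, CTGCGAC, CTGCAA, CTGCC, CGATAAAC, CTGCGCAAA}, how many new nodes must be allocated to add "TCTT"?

3

The longest prefix of "TCTT" already in the trie is "T" (length 1).
So 4 − 1 = 3 new nodes.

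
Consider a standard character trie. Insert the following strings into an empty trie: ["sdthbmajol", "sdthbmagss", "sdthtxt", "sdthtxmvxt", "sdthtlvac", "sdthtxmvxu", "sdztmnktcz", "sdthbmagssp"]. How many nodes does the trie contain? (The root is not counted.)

34

Insert word by word; a character creates a node only if that edge doesn't already exist:
  "sdthbmajol" → 10 new (s, d, t, h, b, m, a, j, o, l)
  "sdthbmagss" → prefix "sdthbma" already present; 3 new (g, s, s)
  "sdthtxt" → prefix "sdth" already present; 3 new (t, x, t)
  "sdthtxmvxt" → prefix "sdthtx" already present; 4 new (m, v, x, t)
  "sdthtlvac" → prefix "sdtht" already present; 4 new (l, v, a, c)
  "sdthtxmvxu" → prefix "sdthtxmvx" already present; 1 new (u)
  "sdztmnktcz" → prefix "sd" already present; 8 new (z, t, m, n, k, t, c, z)
  "sdthbmagssp" → prefix "sdthbmagss" already present; 1 new (p)
Total nodes = 10 + 3 + 3 + 4 + 4 + 1 + 8 + 1 = 34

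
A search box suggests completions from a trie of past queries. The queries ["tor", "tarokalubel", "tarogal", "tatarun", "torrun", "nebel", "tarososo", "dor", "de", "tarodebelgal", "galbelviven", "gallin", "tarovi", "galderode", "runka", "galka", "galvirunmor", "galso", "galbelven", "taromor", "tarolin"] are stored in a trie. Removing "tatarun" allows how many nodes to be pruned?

Walk "tatarun" from the leaf back toward the root, removing each node that no remaining word uses.
The suffix "tarun" (5 nodes) is used only by "tatarun"; the node for "ta" still has the child "r", so pruning stops there.
Nodes removed: 5

5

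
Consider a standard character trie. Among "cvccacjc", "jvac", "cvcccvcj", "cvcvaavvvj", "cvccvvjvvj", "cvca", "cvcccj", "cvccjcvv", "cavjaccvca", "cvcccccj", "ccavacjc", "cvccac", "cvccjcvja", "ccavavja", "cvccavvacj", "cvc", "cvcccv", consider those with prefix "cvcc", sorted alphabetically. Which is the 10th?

Filter for "cvcc…" and sort: "cvccac", "cvccacjc", "cvccavvacj", "cvcccccj", "cvcccj", "cvcccv", "cvcccvcj", "cvccjcvja", "cvccjcvv", "cvccvvjvvj"
The 10th is cvccvvjvvj.

cvccvvjvvj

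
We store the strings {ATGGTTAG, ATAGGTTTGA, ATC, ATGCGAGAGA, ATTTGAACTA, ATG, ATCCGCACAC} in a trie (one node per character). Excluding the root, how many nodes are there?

39

For each word, the new-node count is its length minus the longest prefix already in the trie:
  "ATGGTTAG" → 8 new (A, T, G, G, T, T, A, G)
  "ATAGGTTTGA" → prefix "AT" already present; 8 new (A, G, G, T, T, T, G, A)
  "ATC" → prefix "AT" already present; 1 new (C)
  "ATGCGAGAGA" → prefix "ATG" already present; 7 new (C, G, A, G, A, G, A)
  "ATTTGAACTA" → prefix "AT" already present; 8 new (T, T, G, A, A, C, T, A)
  "ATG" → prefix "ATG" already present; 0 new (none)
  "ATCCGCACAC" → prefix "ATC" already present; 7 new (C, G, C, A, C, A, C)
Total nodes = 8 + 8 + 1 + 7 + 8 + 0 + 7 = 39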